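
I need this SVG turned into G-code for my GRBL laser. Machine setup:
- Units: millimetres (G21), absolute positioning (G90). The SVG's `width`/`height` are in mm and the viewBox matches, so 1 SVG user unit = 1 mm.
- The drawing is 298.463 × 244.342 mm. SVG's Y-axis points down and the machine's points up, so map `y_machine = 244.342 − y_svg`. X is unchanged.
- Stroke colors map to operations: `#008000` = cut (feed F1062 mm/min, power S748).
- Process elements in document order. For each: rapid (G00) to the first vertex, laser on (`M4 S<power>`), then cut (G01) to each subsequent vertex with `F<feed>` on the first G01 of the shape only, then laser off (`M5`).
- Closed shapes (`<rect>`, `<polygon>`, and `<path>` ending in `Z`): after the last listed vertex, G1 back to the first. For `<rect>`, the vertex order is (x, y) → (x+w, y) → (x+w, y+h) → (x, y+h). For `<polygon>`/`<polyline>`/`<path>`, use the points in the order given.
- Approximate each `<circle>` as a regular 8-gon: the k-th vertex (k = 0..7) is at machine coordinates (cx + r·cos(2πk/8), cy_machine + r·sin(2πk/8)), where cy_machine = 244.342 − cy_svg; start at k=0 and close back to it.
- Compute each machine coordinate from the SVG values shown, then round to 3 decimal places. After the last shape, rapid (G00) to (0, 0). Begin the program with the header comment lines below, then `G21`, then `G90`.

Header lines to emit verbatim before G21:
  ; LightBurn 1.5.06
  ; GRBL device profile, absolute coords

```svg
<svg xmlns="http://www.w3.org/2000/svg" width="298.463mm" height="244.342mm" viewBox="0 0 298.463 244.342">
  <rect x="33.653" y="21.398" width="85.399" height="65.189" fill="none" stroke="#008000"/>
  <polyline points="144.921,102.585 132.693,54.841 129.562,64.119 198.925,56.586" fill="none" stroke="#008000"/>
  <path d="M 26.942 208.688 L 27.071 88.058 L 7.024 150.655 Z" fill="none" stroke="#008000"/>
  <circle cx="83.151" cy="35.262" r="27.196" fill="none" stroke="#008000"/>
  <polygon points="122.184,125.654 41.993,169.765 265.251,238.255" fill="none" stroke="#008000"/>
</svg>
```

viewBox `0 0 298.463 244.342` with mm width/height → 1 unit = 1 mm. Flip: y_m = 244.342 − y_svg.

**Shape 1** — `<rect>` rectangle, stroke `#008000` → cut (S748, F1062). Machine vertices: (33.653,222.944) → (119.052,222.944) → (119.052,157.755) → (33.653,157.755) → (33.653,222.944). Closed: final G1 returns to the first vertex.

**Shape 2** — `<polyline>` open polyline, stroke `#008000` → cut (S748, F1062). Machine vertices: (144.921,141.757) → (132.693,189.501) → (129.562,180.223) → (198.925,187.756). Open path.

**Shape 3** — `<path>` closed polygon, stroke `#008000` → cut (S748, F1062). Machine vertices: (26.942,35.654) → (27.071,156.284) → (7.024,93.687) → (26.942,35.654). Closed: final G1 returns to the first vertex.

**Shape 4** — `<circle>` circle, stroke `#008000` → cut (S748, F1062). Machine vertices: (110.347,209.080) → (102.381,228.310) → (83.151,236.276) → (63.921,228.310) → (55.955,209.080) → (63.921,189.850) → (83.151,181.884) → (102.381,189.850) → (110.347,209.080). Closed: final G1 returns to the first vertex.

**Shape 5** — `<polygon>` closed polygon, stroke `#008000` → cut (S748, F1062). Machine vertices: (122.184,118.688) → (41.993,74.577) → (265.251,6.087) → (122.184,118.688). Closed: final G1 returns to the first vertex.

; LightBurn 1.5.06
; GRBL device profile, absolute coords
G21
G90
G00 X33.653 Y222.944
M4 S748
G01 X119.052 Y222.944 F1062
G01 X119.052 Y157.755
G01 X33.653 Y157.755
G01 X33.653 Y222.944
M5
G00 X144.921 Y141.757
M4 S748
G01 X132.693 Y189.501 F1062
G01 X129.562 Y180.223
G01 X198.925 Y187.756
M5
G00 X26.942 Y35.654
M4 S748
G01 X27.071 Y156.284 F1062
G01 X7.024 Y93.687
G01 X26.942 Y35.654
M5
G00 X110.347 Y209.080
M4 S748
G01 X102.381 Y228.310 F1062
G01 X83.151 Y236.276
G01 X63.921 Y228.310
G01 X55.955 Y209.080
G01 X63.921 Y189.850
G01 X83.151 Y181.884
G01 X102.381 Y189.850
G01 X110.347 Y209.080
M5
G00 X122.184 Y118.688
M4 S748
G01 X41.993 Y74.577 F1062
G01 X265.251 Y6.087
G01 X122.184 Y118.688
M5
G00 X0.000 Y0.000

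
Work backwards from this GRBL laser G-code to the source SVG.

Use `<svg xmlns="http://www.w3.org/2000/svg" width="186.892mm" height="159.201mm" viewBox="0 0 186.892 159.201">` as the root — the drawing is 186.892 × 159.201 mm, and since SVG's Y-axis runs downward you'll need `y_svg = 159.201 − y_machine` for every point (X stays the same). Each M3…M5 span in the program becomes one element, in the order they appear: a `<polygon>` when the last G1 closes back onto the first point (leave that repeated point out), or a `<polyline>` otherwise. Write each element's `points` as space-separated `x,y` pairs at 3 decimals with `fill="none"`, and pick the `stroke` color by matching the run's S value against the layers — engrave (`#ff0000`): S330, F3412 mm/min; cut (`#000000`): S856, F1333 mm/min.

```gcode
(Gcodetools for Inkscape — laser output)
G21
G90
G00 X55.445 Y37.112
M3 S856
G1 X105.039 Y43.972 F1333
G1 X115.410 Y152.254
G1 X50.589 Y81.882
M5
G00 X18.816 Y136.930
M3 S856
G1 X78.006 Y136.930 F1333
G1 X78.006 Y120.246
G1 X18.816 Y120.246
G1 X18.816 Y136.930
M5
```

<svg xmlns="http://www.w3.org/2000/svg" width="186.892mm" height="159.201mm" viewBox="0 0 186.892 159.201">
  <polyline points="55.445,122.089 105.039,115.229 115.410,6.947 50.589,77.319" fill="none" stroke="#000000"/>
  <polygon points="18.816,22.271 78.006,22.271 78.006,38.955 18.816,38.955" fill="none" stroke="#000000"/>
</svg>

y_svg = 159.201 − y_m. Every run uses S856, so all elements get stroke `#000000` (cut).

[1] open run; points: 55.445,122.089 105.039,115.229 115.410,6.947 50.589,77.319

[2] closed run; points: 18.816,22.271 78.006,22.271 78.006,38.955 18.816,38.955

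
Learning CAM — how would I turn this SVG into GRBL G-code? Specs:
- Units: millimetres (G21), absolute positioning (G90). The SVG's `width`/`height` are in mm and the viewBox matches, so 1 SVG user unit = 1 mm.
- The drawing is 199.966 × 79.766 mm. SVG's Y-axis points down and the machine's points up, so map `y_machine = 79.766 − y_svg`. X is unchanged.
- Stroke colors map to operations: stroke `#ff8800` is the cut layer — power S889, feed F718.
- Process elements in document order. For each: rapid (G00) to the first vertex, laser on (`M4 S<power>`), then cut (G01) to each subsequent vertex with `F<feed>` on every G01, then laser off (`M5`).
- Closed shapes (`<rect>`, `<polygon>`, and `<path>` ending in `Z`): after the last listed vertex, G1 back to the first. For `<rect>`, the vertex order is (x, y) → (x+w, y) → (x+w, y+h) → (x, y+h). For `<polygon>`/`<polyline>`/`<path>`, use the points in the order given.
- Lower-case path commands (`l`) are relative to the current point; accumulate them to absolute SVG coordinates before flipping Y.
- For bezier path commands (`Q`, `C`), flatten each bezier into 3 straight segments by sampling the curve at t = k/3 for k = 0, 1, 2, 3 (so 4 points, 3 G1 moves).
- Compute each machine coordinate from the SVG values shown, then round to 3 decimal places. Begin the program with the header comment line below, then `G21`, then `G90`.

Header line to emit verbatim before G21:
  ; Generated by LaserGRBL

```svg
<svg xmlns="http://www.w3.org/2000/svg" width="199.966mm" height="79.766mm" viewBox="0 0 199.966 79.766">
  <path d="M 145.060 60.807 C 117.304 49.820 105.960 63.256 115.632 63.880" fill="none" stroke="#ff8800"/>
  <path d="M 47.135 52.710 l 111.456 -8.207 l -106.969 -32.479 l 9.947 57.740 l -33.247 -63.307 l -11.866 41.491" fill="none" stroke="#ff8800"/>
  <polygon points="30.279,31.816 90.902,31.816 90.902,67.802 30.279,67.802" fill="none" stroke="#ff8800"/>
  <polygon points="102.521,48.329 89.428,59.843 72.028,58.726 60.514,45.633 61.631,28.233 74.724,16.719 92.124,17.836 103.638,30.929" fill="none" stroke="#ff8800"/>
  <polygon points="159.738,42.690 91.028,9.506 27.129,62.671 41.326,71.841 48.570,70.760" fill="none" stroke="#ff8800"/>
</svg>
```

; Generated by LaserGRBL
G21
G90
G00 X145.060 Y18.959
M4 S889
G01 X122.945 Y23.184 F718
G01 X112.795 Y19.402 F718
G01 X115.632 Y15.886 F718
M5
G00 X47.135 Y27.056
M4 S889
G01 X158.591 Y35.263 F718
G01 X51.622 Y67.742 F718
G01 X61.569 Y10.002 F718
G01 X28.322 Y73.309 F718
G01 X16.456 Y31.818 F718
M5
G00 X30.279 Y47.950
M4 S889
G01 X90.902 Y47.950 F718
G01 X90.902 Y11.964 F718
G01 X30.279 Y11.964 F718
G01 X30.279 Y47.950 F718
M5
G00 X102.521 Y31.437
M4 S889
G01 X89.428 Y19.923 F718
G01 X72.028 Y21.040 F718
G01 X60.514 Y34.133 F718
G01 X61.631 Y51.533 F718
G01 X74.724 Y63.047 F718
G01 X92.124 Y61.930 F718
G01 X103.638 Y48.837 F718
G01 X102.521 Y31.437 F718
M5
G00 X159.738 Y37.076
M4 S889
G01 X91.028 Y70.260 F718
G01 X27.129 Y17.095 F718
G01 X41.326 Y7.925 F718
G01 X48.570 Y9.006 F718
G01 X159.738 Y37.076 F718
M5

Since the viewBox matches the mm dimensions, user units are millimetres directly. The only transform is the Y-flip y_m = 79.766 − y_svg.

Shape 1 is a cubic bezier drawn with `<path>`. Its stroke #ff8800 means cut at S889, F718. After flipping Y the toolpath is (145.060,18.959) → (122.945,23.184) → (112.795,19.402) → (115.632,15.886).

Shape 2 is a open polyline drawn with `<path>`. Its stroke #ff8800 means cut at S889, F718. After flipping Y the toolpath is (47.135,27.056) → (158.591,35.263) → (51.622,67.742) → (61.569,10.002) → (28.322,73.309) → (16.456,31.818).

Shape 3 is a rectangle drawn with `<polygon>`. Its stroke #ff8800 means cut at S889, F718. After flipping Y the toolpath is (30.279,47.950) → (90.902,47.950) → (90.902,11.964) → (30.279,11.964) → (30.279,47.950), returning to the start.

Shape 4 is a regular polygon drawn with `<polygon>`. Its stroke #ff8800 means cut at S889, F718. After flipping Y the toolpath is (102.521,31.437) → (89.428,19.923) → (72.028,21.040) → (60.514,34.133) → (61.631,51.533) → (74.724,63.047) → (92.124,61.930) → (103.638,48.837) → (102.521,31.437), returning to the start.

Shape 5 is a closed polygon drawn with `<polygon>`. Its stroke #ff8800 means cut at S889, F718. After flipping Y the toolpath is (159.738,37.076) → (91.028,70.260) → (27.129,17.095) → (41.326,7.925) → (48.570,9.006) → (159.738,37.076), returning to the start.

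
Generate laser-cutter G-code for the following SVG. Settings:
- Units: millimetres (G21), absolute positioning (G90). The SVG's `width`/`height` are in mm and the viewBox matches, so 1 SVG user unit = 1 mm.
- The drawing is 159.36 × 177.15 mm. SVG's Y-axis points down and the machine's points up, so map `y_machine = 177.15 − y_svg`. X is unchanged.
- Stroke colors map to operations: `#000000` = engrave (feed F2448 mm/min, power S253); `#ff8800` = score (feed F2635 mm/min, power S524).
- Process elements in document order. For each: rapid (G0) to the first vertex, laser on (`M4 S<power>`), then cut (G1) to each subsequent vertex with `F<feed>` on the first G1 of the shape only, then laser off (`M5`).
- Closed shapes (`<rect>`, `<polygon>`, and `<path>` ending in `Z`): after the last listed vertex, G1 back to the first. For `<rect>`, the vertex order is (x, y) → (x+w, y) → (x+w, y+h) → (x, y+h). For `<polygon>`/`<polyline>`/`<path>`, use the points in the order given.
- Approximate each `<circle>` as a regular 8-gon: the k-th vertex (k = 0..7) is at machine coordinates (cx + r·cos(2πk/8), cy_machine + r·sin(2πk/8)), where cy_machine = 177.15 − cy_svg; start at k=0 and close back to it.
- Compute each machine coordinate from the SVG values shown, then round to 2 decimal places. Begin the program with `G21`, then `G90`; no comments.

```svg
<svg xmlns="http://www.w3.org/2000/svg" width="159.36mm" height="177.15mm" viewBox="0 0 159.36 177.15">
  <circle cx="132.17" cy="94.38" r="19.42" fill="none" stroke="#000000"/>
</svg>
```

1 u = 1 mm; y_m = 177.15 − y.

[1] `<circle>` circle, #000000→engrave S253 F2448: (151.59,82.77) → (145.90,96.50) → (132.17,102.19) → (118.44,96.50) → (112.75,82.77) → (118.44,69.04) → (132.17,63.35) → (145.90,69.04) → (151.59,82.77) (closed)

G21
G90
G0 X151.59 Y82.77
M4 S253
G1 X145.90 Y96.50 F2448
G1 X132.17 Y102.19
G1 X118.44 Y96.50
G1 X112.75 Y82.77
G1 X118.44 Y69.04
G1 X132.17 Y63.35
G1 X145.90 Y69.04
G1 X151.59 Y82.77
M5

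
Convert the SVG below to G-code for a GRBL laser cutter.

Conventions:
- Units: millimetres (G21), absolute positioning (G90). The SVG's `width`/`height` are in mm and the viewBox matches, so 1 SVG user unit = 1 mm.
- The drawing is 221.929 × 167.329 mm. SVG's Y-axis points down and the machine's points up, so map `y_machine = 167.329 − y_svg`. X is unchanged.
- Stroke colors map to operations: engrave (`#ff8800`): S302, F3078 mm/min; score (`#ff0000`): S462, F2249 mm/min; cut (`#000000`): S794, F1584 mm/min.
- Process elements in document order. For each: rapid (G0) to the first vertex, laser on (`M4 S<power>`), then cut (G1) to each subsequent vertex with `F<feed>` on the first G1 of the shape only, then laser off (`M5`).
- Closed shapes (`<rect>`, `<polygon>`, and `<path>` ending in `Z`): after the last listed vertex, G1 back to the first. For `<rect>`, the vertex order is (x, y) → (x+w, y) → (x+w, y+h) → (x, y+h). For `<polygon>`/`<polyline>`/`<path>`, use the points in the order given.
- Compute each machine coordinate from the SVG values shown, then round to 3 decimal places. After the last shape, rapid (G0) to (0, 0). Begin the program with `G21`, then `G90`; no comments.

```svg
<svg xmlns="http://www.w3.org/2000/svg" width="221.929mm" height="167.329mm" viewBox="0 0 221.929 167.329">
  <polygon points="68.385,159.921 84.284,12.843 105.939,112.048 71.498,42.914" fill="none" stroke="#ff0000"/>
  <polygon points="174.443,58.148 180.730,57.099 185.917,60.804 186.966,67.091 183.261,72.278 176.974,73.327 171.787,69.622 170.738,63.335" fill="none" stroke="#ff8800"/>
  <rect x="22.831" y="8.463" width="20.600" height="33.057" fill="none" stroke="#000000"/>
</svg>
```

G21
G90
G0 X68.385 Y7.408
M4 S462
G1 X84.284 Y154.486 F2249
G1 X105.939 Y55.281
G1 X71.498 Y124.415
G1 X68.385 Y7.408
M5
G0 X174.443 Y109.181
M4 S302
G1 X180.730 Y110.230 F3078
G1 X185.917 Y106.525
G1 X186.966 Y100.238
G1 X183.261 Y95.051
G1 X176.974 Y94.002
G1 X171.787 Y97.707
G1 X170.738 Y103.994
G1 X174.443 Y109.181
M5
G0 X22.831 Y158.866
M4 S794
G1 X43.431 Y158.866 F1584
G1 X43.431 Y125.809
G1 X22.831 Y125.809
G1 X22.831 Y158.866
M5
G0 X0.000 Y0.000

1 u = 1 mm; y_m = 167.329 − y.

[1] `<polygon>` closed polygon, #ff0000→score S462 F2249: (68.385,7.408) → (84.284,154.486) → (105.939,55.281) → (71.498,124.415) → (68.385,7.408) (closed)

[2] `<polygon>` regular polygon, #ff8800→engrave S302 F3078: (174.443,109.181) → (180.730,110.230) → (185.917,106.525) → (186.966,100.238) → (183.261,95.051) → (176.974,94.002) → (171.787,97.707) → (170.738,103.994) → (174.443,109.181) (closed)

[3] `<rect>` rectangle, #000000→cut S794 F1584: (22.831,158.866) → (43.431,158.866) → (43.431,125.809) → (22.831,125.809) → (22.831,158.866) (closed)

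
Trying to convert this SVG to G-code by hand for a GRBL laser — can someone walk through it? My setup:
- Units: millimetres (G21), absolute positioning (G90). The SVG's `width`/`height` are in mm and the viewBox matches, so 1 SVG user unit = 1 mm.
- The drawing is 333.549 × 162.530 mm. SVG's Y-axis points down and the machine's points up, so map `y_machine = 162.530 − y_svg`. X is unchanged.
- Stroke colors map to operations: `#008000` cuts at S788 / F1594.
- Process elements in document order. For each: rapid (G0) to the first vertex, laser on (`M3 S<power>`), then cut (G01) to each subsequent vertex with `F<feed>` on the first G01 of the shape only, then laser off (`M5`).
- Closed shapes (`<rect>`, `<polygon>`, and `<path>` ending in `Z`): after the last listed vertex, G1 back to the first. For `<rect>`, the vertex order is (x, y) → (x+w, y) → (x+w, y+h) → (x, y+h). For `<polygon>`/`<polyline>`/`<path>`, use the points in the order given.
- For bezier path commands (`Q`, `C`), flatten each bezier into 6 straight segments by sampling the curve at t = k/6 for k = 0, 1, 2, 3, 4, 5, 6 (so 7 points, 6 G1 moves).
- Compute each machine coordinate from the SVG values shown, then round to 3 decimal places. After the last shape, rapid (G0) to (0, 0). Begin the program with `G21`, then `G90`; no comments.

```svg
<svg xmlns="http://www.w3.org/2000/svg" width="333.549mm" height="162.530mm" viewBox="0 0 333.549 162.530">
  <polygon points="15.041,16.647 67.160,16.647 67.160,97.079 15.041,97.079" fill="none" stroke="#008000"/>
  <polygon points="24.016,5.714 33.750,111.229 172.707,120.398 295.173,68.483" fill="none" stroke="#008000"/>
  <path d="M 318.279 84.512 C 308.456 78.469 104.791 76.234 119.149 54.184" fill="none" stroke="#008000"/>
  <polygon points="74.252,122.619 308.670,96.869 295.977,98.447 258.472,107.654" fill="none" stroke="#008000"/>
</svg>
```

1 u = 1 mm; y_m = 162.530 − y.

[1] `<polygon>` rectangle, #008000→cut S788 F1594: (15.041,145.883) → (67.160,145.883) → (67.160,65.451) → (15.041,65.451) → (15.041,145.883) (closed)

[2] `<polygon>` closed polygon, #008000→cut S788 F1594: (24.016,156.816) → (33.750,51.301) → (172.707,42.132) → (295.173,94.047) → (24.016,156.816) (closed)

[3] `<path>` cubic bezier, #008000→cut S788 F1594: (318.279,78.018) → (299.121,80.832) → (259.096,83.667) → (209.646,87.179) → (162.211,92.026) → (128.232,98.863) → (119.149,108.346)

[4] `<polygon>` closed polygon, #008000→cut S788 F1594: (74.252,39.911) → (308.670,65.661) → (295.977,64.083) → (258.472,54.876) → (74.252,39.911) (closed)

G21
G90
G0 X15.041 Y145.883
M3 S788
G01 X67.160 Y145.883 F1594
G01 X67.160 Y65.451
G01 X15.041 Y65.451
G01 X15.041 Y145.883
M5
G0 X24.016 Y156.816
M3 S788
G01 X33.750 Y51.301 F1594
G01 X172.707 Y42.132
G01 X295.173 Y94.047
G01 X24.016 Y156.816
M5
G0 X318.279 Y78.018
M3 S788
G01 X299.121 Y80.832 F1594
G01 X259.096 Y83.667
G01 X209.646 Y87.179
G01 X162.211 Y92.026
G01 X128.232 Y98.863
G01 X119.149 Y108.346
M5
G0 X74.252 Y39.911
M3 S788
G01 X308.670 Y65.661 F1594
G01 X295.977 Y64.083
G01 X258.472 Y54.876
G01 X74.252 Y39.911
M5
G0 X0.000 Y0.000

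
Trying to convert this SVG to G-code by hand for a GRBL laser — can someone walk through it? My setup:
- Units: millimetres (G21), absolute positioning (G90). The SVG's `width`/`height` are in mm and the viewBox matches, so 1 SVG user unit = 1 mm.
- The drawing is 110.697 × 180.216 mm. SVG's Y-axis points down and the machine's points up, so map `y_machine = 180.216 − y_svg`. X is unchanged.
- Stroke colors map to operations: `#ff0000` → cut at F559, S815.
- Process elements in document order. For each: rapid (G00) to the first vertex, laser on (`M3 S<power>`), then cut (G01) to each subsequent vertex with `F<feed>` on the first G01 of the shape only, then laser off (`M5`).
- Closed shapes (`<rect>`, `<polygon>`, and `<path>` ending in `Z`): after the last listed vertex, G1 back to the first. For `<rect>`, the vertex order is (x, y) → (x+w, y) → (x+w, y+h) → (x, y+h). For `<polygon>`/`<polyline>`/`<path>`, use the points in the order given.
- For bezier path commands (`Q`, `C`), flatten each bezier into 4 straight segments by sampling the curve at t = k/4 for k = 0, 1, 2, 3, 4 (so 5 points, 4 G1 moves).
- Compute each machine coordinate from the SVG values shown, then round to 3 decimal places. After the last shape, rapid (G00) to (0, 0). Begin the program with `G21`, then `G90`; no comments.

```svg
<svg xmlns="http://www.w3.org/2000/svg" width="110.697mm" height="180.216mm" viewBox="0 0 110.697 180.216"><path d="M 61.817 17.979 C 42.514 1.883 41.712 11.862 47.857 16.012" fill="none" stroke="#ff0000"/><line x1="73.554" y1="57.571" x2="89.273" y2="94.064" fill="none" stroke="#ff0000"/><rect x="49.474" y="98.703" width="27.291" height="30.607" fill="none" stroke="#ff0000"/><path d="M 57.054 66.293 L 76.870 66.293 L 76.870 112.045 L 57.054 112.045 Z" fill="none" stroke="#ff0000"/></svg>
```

G21
G90
G00 X61.817 Y162.237
M3 S815
G01 X50.628 Y169.918 F559
G01 X45.294 Y170.813
G01 X44.731 Y167.911
G01 X47.857 Y164.204
M5
G00 X73.554 Y122.645
M3 S815
G01 X89.273 Y86.152 F559
M5
G00 X49.474 Y81.513
M3 S815
G01 X76.765 Y81.513 F559
G01 X76.765 Y50.906
G01 X49.474 Y50.906
G01 X49.474 Y81.513
M5
G00 X57.054 Y113.923
M3 S815
G01 X76.870 Y113.923 F559
G01 X76.870 Y68.171
G01 X57.054 Y68.171
G01 X57.054 Y113.923
M5
G00 X0.000 Y0.000

1 u = 1 mm; y_m = 180.216 − y.

[1] `<path>` cubic bezier, #ff0000→cut S815 F559: (61.817,162.237) → (50.628,169.918) → (45.294,170.813) → (44.731,167.911) → (47.857,164.204)

[2] `<line>` line segment, #ff0000→cut S815 F559: (73.554,122.645) → (89.273,86.152)

[3] `<rect>` rectangle, #ff0000→cut S815 F559: (49.474,81.513) → (76.765,81.513) → (76.765,50.906) → (49.474,50.906) → (49.474,81.513) (closed)

[4] `<path>` rectangle, #ff0000→cut S815 F559: (57.054,113.923) → (76.870,113.923) → (76.870,68.171) → (57.054,68.171) → (57.054,113.923) (closed)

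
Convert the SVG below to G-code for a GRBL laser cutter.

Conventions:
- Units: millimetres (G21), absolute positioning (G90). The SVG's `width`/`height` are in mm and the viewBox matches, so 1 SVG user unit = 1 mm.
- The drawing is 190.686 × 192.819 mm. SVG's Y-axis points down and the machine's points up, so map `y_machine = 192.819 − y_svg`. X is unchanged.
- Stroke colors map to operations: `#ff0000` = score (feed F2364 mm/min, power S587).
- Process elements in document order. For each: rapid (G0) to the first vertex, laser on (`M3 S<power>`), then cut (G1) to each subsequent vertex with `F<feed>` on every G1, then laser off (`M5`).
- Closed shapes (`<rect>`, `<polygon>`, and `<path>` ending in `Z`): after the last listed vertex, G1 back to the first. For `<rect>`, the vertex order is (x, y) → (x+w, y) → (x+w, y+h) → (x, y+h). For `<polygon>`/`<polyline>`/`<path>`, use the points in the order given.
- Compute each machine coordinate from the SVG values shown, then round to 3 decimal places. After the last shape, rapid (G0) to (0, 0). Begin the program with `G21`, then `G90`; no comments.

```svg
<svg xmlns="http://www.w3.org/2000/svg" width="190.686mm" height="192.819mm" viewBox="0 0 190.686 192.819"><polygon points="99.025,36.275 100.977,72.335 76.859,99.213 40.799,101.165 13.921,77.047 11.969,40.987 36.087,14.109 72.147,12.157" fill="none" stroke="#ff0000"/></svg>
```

viewBox `0 0 190.686 192.819` with mm width/height → 1 unit = 1 mm. Flip: y_m = 192.819 − y_svg.

**Shape 1** — `<polygon>` regular polygon, stroke `#ff0000` → score (S587, F2364). Machine vertices: (99.025,156.544) → (100.977,120.484) → (76.859,93.606) → (40.799,91.654) → (13.921,115.772) → (11.969,151.832) → (36.087,178.710) → (72.147,180.662) → (99.025,156.544). Closed: final G1 returns to the first vertex.

G21
G90
G0 X99.025 Y156.544
M3 S587
G1 X100.977 Y120.484 F2364
G1 X76.859 Y93.606 F2364
G1 X40.799 Y91.654 F2364
G1 X13.921 Y115.772 F2364
G1 X11.969 Y151.832 F2364
G1 X36.087 Y178.710 F2364
G1 X72.147 Y180.662 F2364
G1 X99.025 Y156.544 F2364
M5
G0 X0.000 Y0.000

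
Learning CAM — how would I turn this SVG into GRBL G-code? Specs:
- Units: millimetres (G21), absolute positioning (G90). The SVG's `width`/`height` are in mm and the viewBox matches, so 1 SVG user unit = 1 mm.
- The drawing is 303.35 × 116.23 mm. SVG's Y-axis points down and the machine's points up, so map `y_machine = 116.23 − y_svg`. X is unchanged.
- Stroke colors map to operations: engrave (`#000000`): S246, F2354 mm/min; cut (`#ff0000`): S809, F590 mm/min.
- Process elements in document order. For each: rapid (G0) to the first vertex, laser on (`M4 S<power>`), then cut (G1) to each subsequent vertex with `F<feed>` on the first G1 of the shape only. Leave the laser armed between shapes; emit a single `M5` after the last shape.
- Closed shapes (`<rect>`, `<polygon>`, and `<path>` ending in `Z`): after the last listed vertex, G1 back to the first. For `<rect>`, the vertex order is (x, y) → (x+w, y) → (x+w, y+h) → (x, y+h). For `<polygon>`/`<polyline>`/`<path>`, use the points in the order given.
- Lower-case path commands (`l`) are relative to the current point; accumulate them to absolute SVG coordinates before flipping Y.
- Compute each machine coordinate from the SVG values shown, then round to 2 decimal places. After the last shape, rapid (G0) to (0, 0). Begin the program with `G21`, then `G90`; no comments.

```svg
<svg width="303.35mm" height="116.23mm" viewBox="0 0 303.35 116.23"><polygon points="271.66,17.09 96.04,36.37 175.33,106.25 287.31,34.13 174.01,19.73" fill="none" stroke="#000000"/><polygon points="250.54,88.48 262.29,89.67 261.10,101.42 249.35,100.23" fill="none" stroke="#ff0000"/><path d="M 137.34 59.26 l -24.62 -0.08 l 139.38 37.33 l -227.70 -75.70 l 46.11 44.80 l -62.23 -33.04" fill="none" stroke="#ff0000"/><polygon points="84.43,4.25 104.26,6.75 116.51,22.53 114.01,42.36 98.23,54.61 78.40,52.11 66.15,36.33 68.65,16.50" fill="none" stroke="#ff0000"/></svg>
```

G21
G90
G0 X271.66 Y99.14
M4 S246
G1 X96.04 Y79.86 F2354
G1 X175.33 Y9.98
G1 X287.31 Y82.10
G1 X174.01 Y96.50
G1 X271.66 Y99.14
G0 X250.54 Y27.75
M4 S809
G1 X262.29 Y26.56 F590
G1 X261.10 Y14.81
G1 X249.35 Y16.00
G1 X250.54 Y27.75
G0 X137.34 Y56.97
M4 S809
G1 X112.72 Y57.05 F590
G1 X252.10 Y19.72
G1 X24.40 Y95.42
G1 X70.51 Y50.62
G1 X8.28 Y83.66
G0 X84.43 Y111.98
M4 S809
G1 X104.26 Y109.48 F590
G1 X116.51 Y93.70
G1 X114.01 Y73.87
G1 X98.23 Y61.62
G1 X78.40 Y64.12
G1 X66.15 Y79.90
G1 X68.65 Y99.73
G1 X84.43 Y111.98
M5
G0 X0.00 Y0.00

1 u = 1 mm; y_m = 116.23 − y.

[1] `<polygon>` closed polygon, #000000→engrave S246 F2354: (271.66,99.14) → (96.04,79.86) → (175.33,9.98) → (287.31,82.10) → (174.01,96.50) → (271.66,99.14) (closed)

[2] `<polygon>` regular polygon, #ff0000→cut S809 F590: (250.54,27.75) → (262.29,26.56) → (261.10,14.81) → (249.35,16.00) → (250.54,27.75) (closed)

[3] `<path>` open polyline, #ff0000→cut S809 F590: (137.34,56.97) → (112.72,57.05) → (252.10,19.72) → (24.40,95.42) → (70.51,50.62) → (8.28,83.66)

[4] `<polygon>` regular polygon, #ff0000→cut S809 F590: (84.43,111.98) → (104.26,109.48) → (116.51,93.70) → (114.01,73.87) → (98.23,61.62) → (78.40,64.12) → (66.15,79.90) → (68.65,99.73) → (84.43,111.98) (closed)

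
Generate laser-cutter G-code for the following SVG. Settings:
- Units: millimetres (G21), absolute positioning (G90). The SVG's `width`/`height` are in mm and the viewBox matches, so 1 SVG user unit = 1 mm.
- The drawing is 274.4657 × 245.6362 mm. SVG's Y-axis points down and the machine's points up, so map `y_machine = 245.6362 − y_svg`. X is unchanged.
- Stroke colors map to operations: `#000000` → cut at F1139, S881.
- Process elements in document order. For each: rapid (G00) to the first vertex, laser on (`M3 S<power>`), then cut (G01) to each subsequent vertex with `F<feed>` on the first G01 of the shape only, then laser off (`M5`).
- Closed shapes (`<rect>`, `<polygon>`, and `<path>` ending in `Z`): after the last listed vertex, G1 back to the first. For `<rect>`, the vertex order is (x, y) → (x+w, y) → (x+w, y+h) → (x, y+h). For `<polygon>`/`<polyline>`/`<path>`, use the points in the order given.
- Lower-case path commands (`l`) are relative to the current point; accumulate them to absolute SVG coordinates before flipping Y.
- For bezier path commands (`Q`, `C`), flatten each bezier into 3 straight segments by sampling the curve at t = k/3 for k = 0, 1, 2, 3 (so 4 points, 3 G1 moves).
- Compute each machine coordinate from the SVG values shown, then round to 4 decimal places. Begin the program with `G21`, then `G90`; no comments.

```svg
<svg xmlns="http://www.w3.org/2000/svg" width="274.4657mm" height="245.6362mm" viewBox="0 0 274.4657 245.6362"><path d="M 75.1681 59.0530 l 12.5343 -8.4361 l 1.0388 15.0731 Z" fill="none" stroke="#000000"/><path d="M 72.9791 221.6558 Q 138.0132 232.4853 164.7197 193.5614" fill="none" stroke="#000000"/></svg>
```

G21
G90
G00 X75.1681 Y186.5832
M3 S881
G01 X87.7024 Y195.0193 F1139
G01 X88.7412 Y179.9462
G01 X75.1681 Y186.5832
M5
G00 X72.9791 Y23.9804
M3 S881
G01 X112.0765 Y22.2889 F1139
G01 X142.6567 Y31.6537
G01 X164.7197 Y52.0748
M5

1 u = 1 mm; y_m = 245.6362 − y.

[1] `<path>` regular polygon, #000000→cut S881 F1139: (75.1681,186.5832) → (87.7024,195.0193) → (88.7412,179.9462) → (75.1681,186.5832) (closed)

[2] `<path>` quadratic bezier, #000000→cut S881 F1139: (72.9791,23.9804) → (112.0765,22.2889) → (142.6567,31.6537) → (164.7197,52.0748)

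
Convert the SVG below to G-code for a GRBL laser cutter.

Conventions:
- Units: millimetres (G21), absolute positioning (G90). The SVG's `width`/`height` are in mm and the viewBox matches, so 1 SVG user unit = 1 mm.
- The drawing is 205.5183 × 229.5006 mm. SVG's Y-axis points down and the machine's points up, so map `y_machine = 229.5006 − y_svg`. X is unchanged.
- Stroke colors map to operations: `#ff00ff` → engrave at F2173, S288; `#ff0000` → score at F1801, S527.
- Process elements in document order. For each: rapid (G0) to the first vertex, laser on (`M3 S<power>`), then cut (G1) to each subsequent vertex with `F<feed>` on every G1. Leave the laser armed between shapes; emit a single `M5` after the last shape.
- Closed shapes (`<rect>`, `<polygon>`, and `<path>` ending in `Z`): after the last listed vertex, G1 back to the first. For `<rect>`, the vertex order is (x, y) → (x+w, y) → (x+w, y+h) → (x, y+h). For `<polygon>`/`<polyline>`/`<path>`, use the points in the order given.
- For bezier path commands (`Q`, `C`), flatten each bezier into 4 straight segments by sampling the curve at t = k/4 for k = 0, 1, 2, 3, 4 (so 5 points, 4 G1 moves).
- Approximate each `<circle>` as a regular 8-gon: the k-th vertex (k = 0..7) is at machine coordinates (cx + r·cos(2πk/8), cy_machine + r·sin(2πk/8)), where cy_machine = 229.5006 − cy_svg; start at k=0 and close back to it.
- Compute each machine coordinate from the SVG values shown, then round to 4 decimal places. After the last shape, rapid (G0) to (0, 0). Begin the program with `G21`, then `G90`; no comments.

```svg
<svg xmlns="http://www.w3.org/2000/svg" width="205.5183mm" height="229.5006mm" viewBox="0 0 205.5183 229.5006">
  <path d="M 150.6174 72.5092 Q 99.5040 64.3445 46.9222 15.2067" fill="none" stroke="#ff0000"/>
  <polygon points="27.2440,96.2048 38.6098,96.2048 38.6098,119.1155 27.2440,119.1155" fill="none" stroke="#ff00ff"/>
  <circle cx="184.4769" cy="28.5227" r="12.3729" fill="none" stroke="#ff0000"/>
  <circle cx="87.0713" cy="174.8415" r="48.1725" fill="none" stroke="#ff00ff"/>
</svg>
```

viewBox `0 0 205.5183 229.5006` with mm width/height → 1 unit = 1 mm. Flip: y_m = 229.5006 − y_svg.

**Shape 1** — `<path>` quadratic bezier, stroke `#ff0000` → score (S527, F1801). Control points (SVG): P0=(150.6174,72.5092), P1=(99.5040,64.3445), P2=(46.9222,15.2067); sampled at t=k/4. Machine vertices: (150.6174,156.9914) → (124.9689,163.6346) → (99.1369,175.3994) → (73.1213,192.2858) → (46.9222,214.2939). Open path.

**Shape 2** — `<polygon>` rectangle, stroke `#ff00ff` → engrave (S288, F2173). Machine vertices: (27.2440,133.2958) → (38.6098,133.2958) → (38.6098,110.3851) → (27.2440,110.3851) → (27.2440,133.2958). Closed: final G1 returns to the first vertex.

**Shape 3** — `<circle>` circle, stroke `#ff0000` → score (S527, F1801). Machine vertices: (196.8498,200.9779) → (193.2259,209.7269) → (184.4769,213.3508) → (175.7279,209.7269) → (172.1040,200.9779) → (175.7279,192.2289) → (184.4769,188.6050) → (193.2259,192.2289) → (196.8498,200.9779). Closed: final G1 returns to the first vertex.

**Shape 4** — `<circle>` circle, stroke `#ff00ff` → engrave (S288, F2173). Machine vertices: (135.2438,54.6591) → (121.1344,88.7222) → (87.0713,102.8316) → (53.0082,88.7222) → (38.8988,54.6591) → (53.0082,20.5960) → (87.0713,6.4866) → (121.1344,20.5960) → (135.2438,54.6591). Closed: final G1 returns to the first vertex.

G21
G90
G0 X150.6174 Y156.9914
M3 S527
G1 X124.9689 Y163.6346 F1801
G1 X99.1369 Y175.3994 F1801
G1 X73.1213 Y192.2858 F1801
G1 X46.9222 Y214.2939 F1801
G0 X27.2440 Y133.2958
M3 S288
G1 X38.6098 Y133.2958 F2173
G1 X38.6098 Y110.3851 F2173
G1 X27.2440 Y110.3851 F2173
G1 X27.2440 Y133.2958 F2173
G0 X196.8498 Y200.9779
M3 S527
G1 X193.2259 Y209.7269 F1801
G1 X184.4769 Y213.3508 F1801
G1 X175.7279 Y209.7269 F1801
G1 X172.1040 Y200.9779 F1801
G1 X175.7279 Y192.2289 F1801
G1 X184.4769 Y188.6050 F1801
G1 X193.2259 Y192.2289 F1801
G1 X196.8498 Y200.9779 F1801
G0 X135.2438 Y54.6591
M3 S288
G1 X121.1344 Y88.7222 F2173
G1 X87.0713 Y102.8316 F2173
G1 X53.0082 Y88.7222 F2173
G1 X38.8988 Y54.6591 F2173
G1 X53.0082 Y20.5960 F2173
G1 X87.0713 Y6.4866 F2173
G1 X121.1344 Y20.5960 F2173
G1 X135.2438 Y54.6591 F2173
M5
G0 X0.0000 Y0.0000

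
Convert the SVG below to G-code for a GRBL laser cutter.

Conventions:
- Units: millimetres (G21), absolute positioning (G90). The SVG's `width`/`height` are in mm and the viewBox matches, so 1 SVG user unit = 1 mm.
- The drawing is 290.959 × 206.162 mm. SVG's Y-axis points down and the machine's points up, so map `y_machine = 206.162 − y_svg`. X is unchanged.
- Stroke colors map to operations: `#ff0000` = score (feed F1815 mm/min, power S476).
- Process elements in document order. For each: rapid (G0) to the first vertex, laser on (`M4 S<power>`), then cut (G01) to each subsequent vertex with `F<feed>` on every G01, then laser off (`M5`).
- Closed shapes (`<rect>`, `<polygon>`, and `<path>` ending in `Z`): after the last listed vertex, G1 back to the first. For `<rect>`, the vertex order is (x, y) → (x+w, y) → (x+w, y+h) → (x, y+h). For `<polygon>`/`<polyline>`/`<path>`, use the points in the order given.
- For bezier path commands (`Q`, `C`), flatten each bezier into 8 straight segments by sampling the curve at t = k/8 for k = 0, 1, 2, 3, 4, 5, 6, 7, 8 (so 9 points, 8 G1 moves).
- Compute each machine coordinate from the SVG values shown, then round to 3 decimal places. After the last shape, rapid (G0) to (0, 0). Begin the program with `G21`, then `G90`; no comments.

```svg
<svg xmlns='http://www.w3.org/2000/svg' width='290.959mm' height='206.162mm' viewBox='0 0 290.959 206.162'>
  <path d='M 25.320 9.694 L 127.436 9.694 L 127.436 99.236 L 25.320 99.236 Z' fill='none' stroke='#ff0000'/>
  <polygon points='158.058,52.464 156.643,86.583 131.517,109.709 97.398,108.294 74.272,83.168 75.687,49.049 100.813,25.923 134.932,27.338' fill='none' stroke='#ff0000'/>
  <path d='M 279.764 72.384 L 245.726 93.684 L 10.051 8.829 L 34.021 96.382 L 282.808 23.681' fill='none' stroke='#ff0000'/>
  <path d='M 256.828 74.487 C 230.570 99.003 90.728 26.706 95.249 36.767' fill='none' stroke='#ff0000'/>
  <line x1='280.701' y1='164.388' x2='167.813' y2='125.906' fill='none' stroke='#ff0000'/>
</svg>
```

G21
G90
G0 X25.320 Y196.468
M4 S476
G01 X127.436 Y196.468 F1815
G01 X127.436 Y106.926 F1815
G01 X25.320 Y106.926 F1815
G01 X25.320 Y196.468 F1815
M5
G0 X158.058 Y153.698
M4 S476
G01 X156.643 Y119.579 F1815
G01 X131.517 Y96.453 F1815
G01 X97.398 Y97.868 F1815
G01 X74.272 Y122.994 F1815
G01 X75.687 Y157.113 F1815
G01 X100.813 Y180.239 F1815
G01 X134.932 Y178.824 F1815
G01 X158.058 Y153.698 F1815
M5
G0 X279.764 Y133.778
M4 S476
G01 X245.726 Y112.478 F1815
G01 X10.051 Y197.333 F1815
G01 X34.021 Y109.780 F1815
G01 X282.808 Y182.481 F1815
M5
G0 X256.828 Y131.675
M4 S476
G01 X242.161 Y126.670 F1815
G01 X219.868 Y128.641 F1815
G01 X192.972 Y135.489 F1815
G01 X164.496 Y145.114 F1815
G01 X137.463 Y155.417 F1815
G01 X114.896 Y164.298 F1815
G01 X99.817 Y169.657 F1815
G01 X95.249 Y169.395 F1815
M5
G0 X280.701 Y41.774
M4 S476
G01 X167.813 Y80.256 F1815
M5
G0 X0.000 Y0.000

1 u = 1 mm; y_m = 206.162 − y.

[1] `<path>` rectangle, #ff0000→score S476 F1815: (25.320,196.468) → (127.436,196.468) → (127.436,106.926) → (25.320,106.926) → (25.320,196.468) (closed)

[2] `<polygon>` regular polygon, #ff0000→score S476 F1815: (158.058,153.698) → (156.643,119.579) → (131.517,96.453) → (97.398,97.868) → (74.272,122.994) → (75.687,157.113) → (100.813,180.239) → (134.932,178.824) → (158.058,153.698) (closed)

[3] `<path>` open polyline, #ff0000→score S476 F1815: (279.764,133.778) → (245.726,112.478) → (10.051,197.333) → (34.021,109.780) → (282.808,182.481)

[4] `<path>` cubic bezier, #ff0000→score S476 F1815: (256.828,131.675) → (242.161,126.670) → (219.868,128.641) → (192.972,135.489) → (164.496,145.114) → (137.463,155.417) → (114.896,164.298) → (99.817,169.657) → (95.249,169.395)

[5] `<line>` line segment, #ff0000→score S476 F1815: (280.701,41.774) → (167.813,80.256)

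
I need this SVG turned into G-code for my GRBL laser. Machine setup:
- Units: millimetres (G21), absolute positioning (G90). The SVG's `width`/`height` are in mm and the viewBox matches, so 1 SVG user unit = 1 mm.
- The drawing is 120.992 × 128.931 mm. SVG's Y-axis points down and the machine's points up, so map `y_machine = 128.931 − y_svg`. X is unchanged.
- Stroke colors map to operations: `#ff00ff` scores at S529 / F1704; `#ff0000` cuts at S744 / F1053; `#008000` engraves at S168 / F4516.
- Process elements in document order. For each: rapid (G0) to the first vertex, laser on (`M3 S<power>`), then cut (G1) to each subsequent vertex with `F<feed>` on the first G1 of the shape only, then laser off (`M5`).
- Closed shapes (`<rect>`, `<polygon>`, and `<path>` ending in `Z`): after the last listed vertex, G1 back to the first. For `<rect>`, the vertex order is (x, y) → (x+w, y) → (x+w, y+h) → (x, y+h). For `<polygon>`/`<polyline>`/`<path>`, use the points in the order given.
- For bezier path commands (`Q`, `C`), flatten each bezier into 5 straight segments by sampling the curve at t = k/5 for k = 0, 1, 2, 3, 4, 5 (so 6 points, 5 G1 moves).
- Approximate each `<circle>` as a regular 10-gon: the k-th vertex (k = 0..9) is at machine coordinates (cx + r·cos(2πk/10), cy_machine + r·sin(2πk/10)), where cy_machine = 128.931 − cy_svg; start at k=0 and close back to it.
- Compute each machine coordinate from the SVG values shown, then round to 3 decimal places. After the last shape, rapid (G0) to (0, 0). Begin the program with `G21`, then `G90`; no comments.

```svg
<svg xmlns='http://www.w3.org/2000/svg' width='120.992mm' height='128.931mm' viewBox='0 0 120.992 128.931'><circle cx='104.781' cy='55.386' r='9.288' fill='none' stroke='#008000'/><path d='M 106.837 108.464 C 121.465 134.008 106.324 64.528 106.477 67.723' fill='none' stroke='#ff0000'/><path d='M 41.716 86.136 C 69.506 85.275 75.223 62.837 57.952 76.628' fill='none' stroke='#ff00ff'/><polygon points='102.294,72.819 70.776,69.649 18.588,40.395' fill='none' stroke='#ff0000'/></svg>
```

G21
G90
G0 X114.069 Y73.545
M3 S168
G1 X112.295 Y79.004 F4516
G1 X107.651 Y82.378
G1 X101.911 Y82.378
G1 X97.267 Y79.004
G1 X95.493 Y73.545
G1 X97.267 Y68.086
G1 X101.911 Y64.712
G1 X107.651 Y64.712
G1 X112.295 Y68.086
G1 X114.069 Y73.545
M5
G0 X106.837 Y20.467
M3 S744
G1 X112.402 Y15.202 F1053
G1 X112.986 Y24.693
G1 X110.750 Y40.891
G1 X107.860 Y55.746
G1 X106.477 Y61.208
M5
G0 X41.716 Y42.795
M3 S529
G1 X55.734 Y45.438 F1704
G1 X64.410 Y50.486
G1 X67.702 Y55.162
G1 X65.563 Y56.693
G1 X57.952 Y52.303
M5
G0 X102.294 Y56.112
M3 S744
G1 X70.776 Y59.282 F1053
G1 X18.588 Y88.536
G1 X102.294 Y56.112
M5
G0 X0.000 Y0.000

1 u = 1 mm; y_m = 128.931 − y.

[1] `<circle>` circle, #008000→engrave S168 F4516: (114.069,73.545) → (112.295,79.004) → (107.651,82.378) → (101.911,82.378) → (97.267,79.004) → (95.493,73.545) → (97.267,68.086) → (101.911,64.712) → (107.651,64.712) → (112.295,68.086) → (114.069,73.545) (closed)

[2] `<path>` cubic bezier, #ff0000→cut S744 F1053: (106.837,20.467) → (112.402,15.202) → (112.986,24.693) → (110.750,40.891) → (107.860,55.746) → (106.477,61.208)

[3] `<path>` cubic bezier, #ff00ff→score S529 F1704: (41.716,42.795) → (55.734,45.438) → (64.410,50.486) → (67.702,55.162) → (65.563,56.693) → (57.952,52.303)

[4] `<polygon>` closed polygon, #ff0000→cut S744 F1053: (102.294,56.112) → (70.776,59.282) → (18.588,88.536) → (102.294,56.112) (closed)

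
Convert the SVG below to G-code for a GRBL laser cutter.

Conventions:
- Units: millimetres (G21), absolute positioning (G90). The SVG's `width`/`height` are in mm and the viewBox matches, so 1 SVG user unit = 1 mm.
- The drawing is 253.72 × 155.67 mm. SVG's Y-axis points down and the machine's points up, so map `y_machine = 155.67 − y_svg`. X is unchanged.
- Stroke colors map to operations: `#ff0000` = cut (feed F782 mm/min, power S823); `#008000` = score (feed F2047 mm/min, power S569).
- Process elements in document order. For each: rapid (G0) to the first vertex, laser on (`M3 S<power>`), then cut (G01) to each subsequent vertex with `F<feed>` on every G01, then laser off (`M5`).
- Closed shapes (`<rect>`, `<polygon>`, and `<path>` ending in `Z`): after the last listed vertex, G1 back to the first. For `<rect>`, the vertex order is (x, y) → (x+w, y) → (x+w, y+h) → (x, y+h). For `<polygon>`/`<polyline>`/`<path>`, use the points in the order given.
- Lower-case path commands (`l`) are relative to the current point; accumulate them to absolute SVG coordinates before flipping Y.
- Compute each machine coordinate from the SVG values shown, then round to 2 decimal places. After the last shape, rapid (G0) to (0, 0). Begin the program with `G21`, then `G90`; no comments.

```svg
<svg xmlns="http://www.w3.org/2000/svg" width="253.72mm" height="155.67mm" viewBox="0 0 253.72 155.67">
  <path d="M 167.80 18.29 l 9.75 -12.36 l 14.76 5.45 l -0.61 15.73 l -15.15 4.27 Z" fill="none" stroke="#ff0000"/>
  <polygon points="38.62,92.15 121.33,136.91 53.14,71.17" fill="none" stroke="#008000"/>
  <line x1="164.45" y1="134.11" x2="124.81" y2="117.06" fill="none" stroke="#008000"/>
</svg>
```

1 u = 1 mm; y_m = 155.67 − y.

[1] `<path>` regular polygon, #ff0000→cut S823 F782: (167.80,137.38) → (177.55,149.74) → (192.31,144.29) → (191.70,128.56) → (176.55,124.29) → (167.80,137.38) (closed)

[2] `<polygon>` closed polygon, #008000→score S569 F2047: (38.62,63.52) → (121.33,18.76) → (53.14,84.50) → (38.62,63.52) (closed)

[3] `<line>` line segment, #008000→score S569 F2047: (164.45,21.56) → (124.81,38.61)

G21
G90
G0 X167.80 Y137.38
M3 S823
G01 X177.55 Y149.74 F782
G01 X192.31 Y144.29 F782
G01 X191.70 Y128.56 F782
G01 X176.55 Y124.29 F782
G01 X167.80 Y137.38 F782
M5
G0 X38.62 Y63.52
M3 S569
G01 X121.33 Y18.76 F2047
G01 X53.14 Y84.50 F2047
G01 X38.62 Y63.52 F2047
M5
G0 X164.45 Y21.56
M3 S569
G01 X124.81 Y38.61 F2047
M5
G0 X0.00 Y0.00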